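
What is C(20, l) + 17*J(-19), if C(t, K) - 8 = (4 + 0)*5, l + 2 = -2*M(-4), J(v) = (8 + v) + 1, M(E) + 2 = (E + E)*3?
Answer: -142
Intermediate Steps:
M(E) = -2 + 6*E (M(E) = -2 + (E + E)*3 = -2 + (2*E)*3 = -2 + 6*E)
J(v) = 9 + v
l = 50 (l = -2 - 2*(-2 + 6*(-4)) = -2 - 2*(-2 - 24) = -2 - 2*(-26) = -2 + 52 = 50)
C(t, K) = 28 (C(t, K) = 8 + (4 + 0)*5 = 8 + 4*5 = 8 + 20 = 28)
C(20, l) + 17*J(-19) = 28 + 17*(9 - 19) = 28 + 17*(-10) = 28 - 170 = -142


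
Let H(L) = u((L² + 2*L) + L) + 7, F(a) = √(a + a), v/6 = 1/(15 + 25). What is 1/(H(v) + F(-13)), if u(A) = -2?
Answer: 5/51 - I*√26/51 ≈ 0.098039 - 0.099981*I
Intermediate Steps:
v = 3/20 (v = 6/(15 + 25) = 6/40 = 6*(1/40) = 3/20 ≈ 0.15000)
F(a) = √2*√a (F(a) = √(2*a) = √2*√a)
H(L) = 5 (H(L) = -2 + 7 = 5)
1/(H(v) + F(-13)) = 1/(5 + √2*√(-13)) = 1/(5 + √2*(I*√13)) = 1/(5 + I*√26)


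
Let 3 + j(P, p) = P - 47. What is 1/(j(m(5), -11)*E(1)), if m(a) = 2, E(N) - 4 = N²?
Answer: -1/240 ≈ -0.0041667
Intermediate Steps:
E(N) = 4 + N²
j(P, p) = -50 + P (j(P, p) = -3 + (P - 47) = -3 + (-47 + P) = -50 + P)
1/(j(m(5), -11)*E(1)) = 1/((-50 + 2)*(4 + 1²)) = 1/(-48*(4 + 1)) = 1/(-48*5) = 1/(-240) = -1/240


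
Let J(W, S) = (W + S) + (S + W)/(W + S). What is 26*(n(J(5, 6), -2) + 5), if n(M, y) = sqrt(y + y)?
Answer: 130 + 52*I ≈ 130.0 + 52.0*I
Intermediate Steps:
J(W, S) = 1 + S + W (J(W, S) = (S + W) + (S + W)/(S + W) = (S + W) + 1 = 1 + S + W)
n(M, y) = sqrt(2)*sqrt(y) (n(M, y) = sqrt(2*y) = sqrt(2)*sqrt(y))
26*(n(J(5, 6), -2) + 5) = 26*(sqrt(2)*sqrt(-2) + 5) = 26*(sqrt(2)*(I*sqrt(2)) + 5) = 26*(2*I + 5) = 26*(5 + 2*I) = 130 + 52*I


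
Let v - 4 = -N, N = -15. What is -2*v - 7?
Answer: -45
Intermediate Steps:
v = 19 (v = 4 - 1*(-15) = 4 + 15 = 19)
-2*v - 7 = -2*19 - 7 = -38 - 7 = -45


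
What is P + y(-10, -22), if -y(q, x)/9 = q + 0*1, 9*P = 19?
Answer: 829/9 ≈ 92.111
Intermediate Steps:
P = 19/9 (P = (⅑)*19 = 19/9 ≈ 2.1111)
y(q, x) = -9*q (y(q, x) = -9*(q + 0*1) = -9*(q + 0) = -9*q)
P + y(-10, -22) = 19/9 - 9*(-10) = 19/9 + 90 = 829/9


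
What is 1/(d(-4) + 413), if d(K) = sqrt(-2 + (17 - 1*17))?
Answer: 413/170571 - I*sqrt(2)/170571 ≈ 0.0024213 - 8.2911e-6*I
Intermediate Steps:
d(K) = I*sqrt(2) (d(K) = sqrt(-2 + (17 - 17)) = sqrt(-2 + 0) = sqrt(-2) = I*sqrt(2))
1/(d(-4) + 413) = 1/(I*sqrt(2) + 413) = 1/(413 + I*sqrt(2))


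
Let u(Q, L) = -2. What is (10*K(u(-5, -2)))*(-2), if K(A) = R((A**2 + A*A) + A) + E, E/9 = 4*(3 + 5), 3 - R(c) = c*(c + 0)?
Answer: -5100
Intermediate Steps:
R(c) = 3 - c**2 (R(c) = 3 - c*(c + 0) = 3 - c*c = 3 - c**2)
E = 288 (E = 9*(4*(3 + 5)) = 9*(4*8) = 9*32 = 288)
K(A) = 291 - (A + 2*A**2)**2 (K(A) = (3 - ((A**2 + A*A) + A)**2) + 288 = (3 - ((A**2 + A**2) + A)**2) + 288 = (3 - (2*A**2 + A)**2) + 288 = (3 - (A + 2*A**2)**2) + 288 = 291 - (A + 2*A**2)**2)
(10*K(u(-5, -2)))*(-2) = (10*(291 - 1*(-2)**2*(1 + 2*(-2))**2))*(-2) = (10*(291 - 1*4*(1 - 4)**2))*(-2) = (10*(291 - 1*4*(-3)**2))*(-2) = (10*(291 - 1*4*9))*(-2) = (10*(291 - 36))*(-2) = (10*255)*(-2) = 2550*(-2) = -5100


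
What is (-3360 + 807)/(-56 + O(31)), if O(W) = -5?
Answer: 2553/61 ≈ 41.852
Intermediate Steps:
(-3360 + 807)/(-56 + O(31)) = (-3360 + 807)/(-56 - 5) = -2553/(-61) = -2553*(-1/61) = 2553/61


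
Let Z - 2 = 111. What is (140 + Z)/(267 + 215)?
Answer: 253/482 ≈ 0.52490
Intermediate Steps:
Z = 113 (Z = 2 + 111 = 113)
(140 + Z)/(267 + 215) = (140 + 113)/(267 + 215) = 253/482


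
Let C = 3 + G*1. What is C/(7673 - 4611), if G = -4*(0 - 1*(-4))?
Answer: -13/3062 ≈ -0.0042456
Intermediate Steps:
G = -16 (G = -4*(0 + 4) = -4*4 = -16)
C = -13 (C = 3 - 16*1 = 3 - 16 = -13)
C/(7673 - 4611) = -13/(7673 - 4611) = -13/3062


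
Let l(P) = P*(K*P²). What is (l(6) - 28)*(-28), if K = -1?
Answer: 6832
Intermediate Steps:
l(P) = -P³ (l(P) = P*(-P²) = -P³)
(l(6) - 28)*(-28) = (-1*6³ - 28)*(-28) = (-1*216 - 28)*(-28) = (-216 - 28)*(-28) = -244*(-28) = 6832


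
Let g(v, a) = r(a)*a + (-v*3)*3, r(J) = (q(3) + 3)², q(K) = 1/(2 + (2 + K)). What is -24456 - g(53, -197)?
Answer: -1079623/49 ≈ -22033.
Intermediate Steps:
q(K) = 1/(4 + K)
r(J) = 484/49 (r(J) = (1/(4 + 3) + 3)² = (1/7 + 3)² = (⅐ + 3)² = (22/7)² = 484/49)
g(v, a) = -9*v + 484*a/49 (g(v, a) = 484*a/49 + (-v*3)*3 = 484*a/49 - 3*v*3 = 484*a/49 - 9*v = -9*v + 484*a/49)
-24456 - g(53, -197) = -24456 - (-9*53 + (484/49)*(-197)) = -24456 - (-477 - 95348/49) = -24456 - 1*(-118721/49) = -24456 + 118721/49 = -1079623/49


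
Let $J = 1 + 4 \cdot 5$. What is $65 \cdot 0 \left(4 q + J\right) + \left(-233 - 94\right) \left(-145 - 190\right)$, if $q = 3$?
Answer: $109545$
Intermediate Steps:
$J = 21$ ($J = 1 + 20 = 21$)
$65 \cdot 0 \left(4 q + J\right) + \left(-233 - 94\right) \left(-145 - 190\right) = 65 \cdot 0 \left(4 \cdot 3 + 21\right) + \left(-233 - 94\right) \left(-145 - 190\right) = 0 \left(12 + 21\right) - -109545 = 0 \cdot 33 + 109545 = 0 + 109545 = 109545$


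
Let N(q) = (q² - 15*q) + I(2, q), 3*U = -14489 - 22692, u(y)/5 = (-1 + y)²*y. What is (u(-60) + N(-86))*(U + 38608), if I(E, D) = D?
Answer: -87112851100/3 ≈ -2.9038e+10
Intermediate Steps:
u(y) = 5*y*(-1 + y)² (u(y) = 5*((-1 + y)²*y) = 5*(y*(-1 + y)²) = 5*y*(-1 + y)²)
U = -37181/3 (U = (-14489 - 22692)/3 = (⅓)*(-37181) = -37181/3 ≈ -12394.)
N(q) = q² - 14*q (N(q) = (q² - 15*q) + q = q² - 14*q)
(u(-60) + N(-86))*(U + 38608) = (5*(-60)*(-1 - 60)² - 86*(-14 - 86))*(-37181/3 + 38608) = (5*(-60)*(-61)² - 86*(-100))*(78643/3) = (5*(-60)*3721 + 8600)*(78643/3) = (-1116300 + 8600)*(78643/3) = -1107700*78643/3 = -87112851100/3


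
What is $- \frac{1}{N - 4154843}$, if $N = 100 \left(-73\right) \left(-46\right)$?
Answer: $\frac{1}{3819043} \approx 2.6185 \cdot 10^{-7}$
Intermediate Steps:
$N = 335800$ ($N = \left(-7300\right) \left(-46\right) = 335800$)
$- \frac{1}{N - 4154843} = - \frac{1}{335800 - 4154843} = - \frac{1}{-3819043} = \left(-1\right) \left(- \frac{1}{3819043}\right) = \frac{1}{3819043}$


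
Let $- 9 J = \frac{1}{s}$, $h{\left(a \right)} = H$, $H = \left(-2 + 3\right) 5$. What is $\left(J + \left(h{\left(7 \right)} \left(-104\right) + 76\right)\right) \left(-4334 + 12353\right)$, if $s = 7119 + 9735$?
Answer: $- \frac{20002529745}{5618} \approx -3.5604 \cdot 10^{6}$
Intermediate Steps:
$H = 5$ ($H = 1 \cdot 5 = 5$)
$h{\left(a \right)} = 5$
$s = 16854$
$J = - \frac{1}{151686}$ ($J = - \frac{1}{9 \cdot 16854} = \left(- \frac{1}{9}\right) \frac{1}{16854} = - \frac{1}{151686} \approx -6.5926 \cdot 10^{-6}$)
$\left(J + \left(h{\left(7 \right)} \left(-104\right) + 76\right)\right) \left(-4334 + 12353\right) = \left(- \frac{1}{151686} + \left(5 \left(-104\right) + 76\right)\right) \left(-4334 + 12353\right) = \left(- \frac{1}{151686} + \left(-520 + 76\right)\right) 8019 = \left(- \frac{1}{151686} - 444\right) 8019 = \left(- \frac{67348585}{151686}\right) 8019 = - \frac{20002529745}{5618}$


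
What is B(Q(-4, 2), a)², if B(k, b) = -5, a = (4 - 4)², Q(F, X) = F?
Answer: 25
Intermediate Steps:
a = 0 (a = 0² = 0)
B(Q(-4, 2), a)² = (-5)² = 25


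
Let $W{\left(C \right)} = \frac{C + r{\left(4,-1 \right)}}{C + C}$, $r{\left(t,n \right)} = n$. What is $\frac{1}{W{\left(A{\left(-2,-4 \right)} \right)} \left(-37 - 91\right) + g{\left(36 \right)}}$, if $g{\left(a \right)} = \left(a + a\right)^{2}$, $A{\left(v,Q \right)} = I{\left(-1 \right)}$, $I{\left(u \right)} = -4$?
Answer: $\frac{1}{5104} \approx 0.00019592$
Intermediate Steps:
$A{\left(v,Q \right)} = -4$
$W{\left(C \right)} = \frac{-1 + C}{2 C}$ ($W{\left(C \right)} = \frac{C - 1}{C + C} = \frac{-1 + C}{2 C}$)
$g{\left(a \right)} = 4 a^{2}$ ($g{\left(a \right)} = \left(2 a\right)^{2} = 4 a^{2}$)
$\frac{1}{W{\left(A{\left(-2,-4 \right)} \right)} \left(-37 - 91\right) + g{\left(36 \right)}} = \frac{1}{\frac{-1 - 4}{2 \left(-4\right)} \left(-37 - 91\right) + 4 \cdot 36^{2}} = \frac{1}{\frac{1}{2} \left(- \frac{1}{4}\right) \left(-5\right) \left(-128\right) + 4 \cdot 1296} = \frac{1}{\frac{5}{8} \left(-128\right) + 5184} = \frac{1}{-80 + 5184} = \frac{1}{5104}$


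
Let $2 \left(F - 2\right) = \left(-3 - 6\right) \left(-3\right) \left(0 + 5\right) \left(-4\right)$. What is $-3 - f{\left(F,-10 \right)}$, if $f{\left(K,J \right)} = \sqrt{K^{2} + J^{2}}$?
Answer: $-3 - 2 \sqrt{17981} \approx -271.19$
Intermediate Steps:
$F = -268$ ($F = 2 + \frac{\left(-3 - 6\right) \left(-3\right) \left(0 + 5\right) \left(-4\right)}{2} = 2 + \frac{\left(-3 - 6\right) \left(-3\right) 5 \left(-4\right)}{2} = 2 + \frac{\left(-9\right) \left(-3\right) \left(-20\right)}{2} = 2 + \frac{27 \left(-20\right)}{2} = 2 + \frac{1}{2} \left(-540\right) = 2 - 270 = -268$)
$f{\left(K,J \right)} = \sqrt{J^{2} + K^{2}}$
$-3 - f{\left(F,-10 \right)} = -3 - \sqrt{\left(-10\right)^{2} + \left(-268\right)^{2}} = -3 - \sqrt{100 + 71824} = -3 - \sqrt{71924} = -3 - 2 \sqrt{17981}$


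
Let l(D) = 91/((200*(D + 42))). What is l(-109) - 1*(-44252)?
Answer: 592976709/13400 ≈ 44252.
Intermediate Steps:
l(D) = 91/(8400 + 200*D) (l(D) = 91/((200*(42 + D))) = 91/(8400 + 200*D))
l(-109) - 1*(-44252) = 91/(200*(42 - 109)) - 1*(-44252) = (91/200)/(-67) + 44252 = (91/200)*(-1/67) + 44252 = -91/13400 + 44252 = 592976709/13400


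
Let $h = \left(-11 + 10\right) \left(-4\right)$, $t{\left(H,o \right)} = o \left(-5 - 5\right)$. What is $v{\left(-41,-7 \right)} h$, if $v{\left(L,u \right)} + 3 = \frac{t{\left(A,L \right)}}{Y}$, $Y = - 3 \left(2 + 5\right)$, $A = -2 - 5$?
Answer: $- \frac{1892}{21} \approx -90.095$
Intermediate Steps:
$A = -7$
$t{\left(H,o \right)} = - 10 o$ ($t{\left(H,o \right)} = o \left(-10\right) = - 10 o$)
$h = 4$ ($h = \left(-1\right) \left(-4\right) = 4$)
$Y = -21$ ($Y = \left(-3\right) 7 = -21$)
$v{\left(L,u \right)} = -3 + \frac{10 L}{21}$ ($v{\left(L,u \right)} = -3 + \frac{\left(-10\right) L}{-21} = -3 + - 10 L \left(- \frac{1}{21}\right) = -3 + \frac{10 L}{21}$)
$v{\left(-41,-7 \right)} h = \left(-3 + \frac{10}{21} \left(-41\right)\right) 4 = \left(-3 - \frac{410}{21}\right) 4 = \left(- \frac{473}{21}\right) 4 = - \frac{1892}{21}$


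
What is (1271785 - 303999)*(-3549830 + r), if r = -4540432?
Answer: -7829642299932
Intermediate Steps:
(1271785 - 303999)*(-3549830 + r) = (1271785 - 303999)*(-3549830 - 4540432) = 967786*(-8090262) = -7829642299932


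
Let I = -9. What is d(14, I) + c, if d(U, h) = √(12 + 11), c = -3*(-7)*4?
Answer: 84 + √23 ≈ 88.796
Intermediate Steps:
c = 84 (c = 21*4 = 84)
d(U, h) = √23
d(14, I) + c = √23 + 84 = 84 + √23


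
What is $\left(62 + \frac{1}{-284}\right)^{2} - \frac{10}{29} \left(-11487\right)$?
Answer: $\frac{18255141741}{2339024} \approx 7804.6$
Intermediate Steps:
$\left(62 + \frac{1}{-284}\right)^{2} - \frac{10}{29} \left(-11487\right) = \left(62 - \frac{1}{284}\right)^{2} - 10 \cdot \frac{1}{29} \left(-11487\right) = \left(\frac{17607}{284}\right)^{2} - \frac{10}{29} \left(-11487\right) = \frac{310006449}{80656} - - \frac{114870}{29} = \frac{310006449}{80656} + \frac{114870}{29} = \frac{18255141741}{2339024}$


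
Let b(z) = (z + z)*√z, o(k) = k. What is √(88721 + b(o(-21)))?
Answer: √(88721 - 42*I*√21) ≈ 297.86 - 0.323*I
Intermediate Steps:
b(z) = 2*z^(3/2) (b(z) = (2*z)*√z = 2*z^(3/2))
√(88721 + b(o(-21))) = √(88721 + 2*(-21)^(3/2)) = √(88721 + 2*(-21*I*√21)) = √(88721 - 42*I*√21)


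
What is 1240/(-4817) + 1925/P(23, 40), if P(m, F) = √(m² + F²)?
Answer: -1240/4817 + 1925*√2129/2129 ≈ 41.462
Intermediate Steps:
P(m, F) = √(F² + m²)
1240/(-4817) + 1925/P(23, 40) = 1240/(-4817) + 1925/(√(40² + 23²)) = 1240*(-1/4817) + 1925/(√(1600 + 529)) = -1240/4817 + 1925/(√2129) = -1240/4817 + 1925*(√2129/2129) = -1240/4817 + 1925*√2129/2129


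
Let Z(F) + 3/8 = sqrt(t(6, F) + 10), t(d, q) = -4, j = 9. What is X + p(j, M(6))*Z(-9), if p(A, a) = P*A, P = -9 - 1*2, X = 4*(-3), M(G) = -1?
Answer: 201/8 - 99*sqrt(6) ≈ -217.37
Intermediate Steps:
X = -12
Z(F) = -3/8 + sqrt(6) (Z(F) = -3/8 + sqrt(-4 + 10) = -3/8 + sqrt(6))
P = -11 (P = -9 - 2 = -11)
p(A, a) = -11*A
X + p(j, M(6))*Z(-9) = -12 + (-11*9)*(-3/8 + sqrt(6)) = -12 - 99*(-3/8 + sqrt(6)) = -12 + (297/8 - 99*sqrt(6)) = 201/8 - 99*sqrt(6)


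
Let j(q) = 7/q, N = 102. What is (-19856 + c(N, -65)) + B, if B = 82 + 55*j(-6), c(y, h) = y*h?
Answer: -158809/6 ≈ -26468.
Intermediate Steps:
c(y, h) = h*y
B = 107/6 (B = 82 + 55*(7/(-6)) = 82 + 55*(7*(-1/6)) = 82 + 55*(-7/6) = 82 - 385/6 = 107/6 ≈ 17.833)
(-19856 + c(N, -65)) + B = (-19856 - 65*102) + 107/6 = (-19856 - 6630) + 107/6 = -26486 + 107/6 = -158809/6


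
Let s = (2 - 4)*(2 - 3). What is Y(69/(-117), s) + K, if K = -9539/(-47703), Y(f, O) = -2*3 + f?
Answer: -1320850/206713 ≈ -6.3898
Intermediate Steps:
s = 2 (s = -2*(-1) = 2)
Y(f, O) = -6 + f
K = 9539/47703 (K = -9539*(-1/47703) = 9539/47703 ≈ 0.19997)
Y(69/(-117), s) + K = (-6 + 69/(-117)) + 9539/47703 = (-6 + 69*(-1/117)) + 9539/47703 = (-6 - 23/39) + 9539/47703 = -257/39 + 9539/47703 = -1320850/206713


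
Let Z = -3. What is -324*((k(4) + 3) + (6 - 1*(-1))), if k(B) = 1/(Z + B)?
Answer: -3564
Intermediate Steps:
k(B) = 1/(-3 + B)
-324*((k(4) + 3) + (6 - 1*(-1))) = -324*((1/(-3 + 4) + 3) + (6 - 1*(-1))) = -324*((1/1 + 3) + (6 + 1)) = -324*((1 + 3) + 7) = -324*(4 + 7) = -324*11 = -3564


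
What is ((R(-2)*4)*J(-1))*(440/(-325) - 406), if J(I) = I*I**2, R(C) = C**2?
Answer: 423648/65 ≈ 6517.7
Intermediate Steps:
J(I) = I**3
((R(-2)*4)*J(-1))*(440/(-325) - 406) = (((-2)**2*4)*(-1)**3)*(440/(-325) - 406) = ((4*4)*(-1))*(440*(-1/325) - 406) = (16*(-1))*(-88/65 - 406) = -16*(-26478/65) = 423648/65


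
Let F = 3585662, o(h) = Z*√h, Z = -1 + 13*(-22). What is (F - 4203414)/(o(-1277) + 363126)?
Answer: -224321812752/131965677089 - 177294824*I*√1277/131965677089 ≈ -1.6999 - 0.04801*I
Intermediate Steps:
Z = -287 (Z = -1 - 286 = -287)
o(h) = -287*√h
(F - 4203414)/(o(-1277) + 363126) = (3585662 - 4203414)/(-287*I*√1277 + 363126) = -617752/(-287*I*√1277 + 363126) = -617752/(363126 - 287*I*√1277)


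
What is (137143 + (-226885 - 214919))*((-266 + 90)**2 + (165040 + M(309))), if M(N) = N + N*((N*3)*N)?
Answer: -27025627915132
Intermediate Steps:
M(N) = N + 3*N**3 (M(N) = N + N*((3*N)*N) = N + N*(3*N**2) = N + 3*N**3)
(137143 + (-226885 - 214919))*((-266 + 90)**2 + (165040 + M(309))) = (137143 + (-226885 - 214919))*((-266 + 90)**2 + (165040 + (309 + 3*309**3))) = (137143 - 441804)*((-176)**2 + (165040 + (309 + 3*29503629))) = -304661*(30976 + (165040 + (309 + 88510887))) = -304661*(30976 + (165040 + 88511196)) = -304661*(30976 + 88676236) = -304661*88707212 = -27025627915132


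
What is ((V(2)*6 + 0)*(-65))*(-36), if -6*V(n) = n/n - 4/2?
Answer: 2340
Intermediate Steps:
V(n) = ⅙ (V(n) = -(n/n - 4/2)/6 = -(1 - 4*½)/6 = -(1 - 2)/6 = -⅙*(-1) = ⅙)
((V(2)*6 + 0)*(-65))*(-36) = (((⅙)*6 + 0)*(-65))*(-36) = ((1 + 0)*(-65))*(-36) = (1*(-65))*(-36) = -65*(-36) = 2340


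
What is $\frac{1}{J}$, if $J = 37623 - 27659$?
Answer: $\frac{1}{9964} \approx 0.00010036$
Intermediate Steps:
$J = 9964$
$\frac{1}{J} = \frac{1}{9964}$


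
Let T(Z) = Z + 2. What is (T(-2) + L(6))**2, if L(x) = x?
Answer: 36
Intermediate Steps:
T(Z) = 2 + Z
(T(-2) + L(6))**2 = ((2 - 2) + 6)**2 = (0 + 6)**2 = 6**2 = 36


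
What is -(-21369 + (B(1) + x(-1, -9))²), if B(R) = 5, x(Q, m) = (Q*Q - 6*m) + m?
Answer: 18768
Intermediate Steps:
x(Q, m) = Q² - 5*m (x(Q, m) = (Q² - 6*m) + m = Q² - 5*m)
-(-21369 + (B(1) + x(-1, -9))²) = -(-21369 + (5 + ((-1)² - 5*(-9)))²) = -(-21369 + (5 + (1 + 45))²) = -(-21369 + (5 + 46)²) = -(-21369 + 51²) = -(-21369 + 2601) = -1*(-18768) = 18768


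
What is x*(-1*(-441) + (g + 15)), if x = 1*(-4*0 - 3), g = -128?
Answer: -984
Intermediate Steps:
x = -3 (x = 1*(0 - 3) = 1*(-3) = -3)
x*(-1*(-441) + (g + 15)) = -3*(-1*(-441) + (-128 + 15)) = -3*(441 - 113) = -3*328 = -984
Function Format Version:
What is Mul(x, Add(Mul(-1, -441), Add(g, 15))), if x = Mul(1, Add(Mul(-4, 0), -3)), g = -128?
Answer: -984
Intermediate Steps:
x = -3 (x = Mul(1, Add(0, -3)) = Mul(1, -3) = -3)
Mul(x, Add(Mul(-1, -441), Add(g, 15))) = Mul(-3, Add(Mul(-1, -441), Add(-128, 15))) = Mul(-3, Add(441, -113)) = Mul(-3, 328) = -984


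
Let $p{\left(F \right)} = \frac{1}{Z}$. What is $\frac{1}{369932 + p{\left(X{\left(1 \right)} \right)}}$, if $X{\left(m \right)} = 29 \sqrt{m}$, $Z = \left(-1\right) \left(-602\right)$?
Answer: $\frac{602}{222699065} \approx 2.7032 \cdot 10^{-6}$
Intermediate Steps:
$Z = 602$
$p{\left(F \right)} = \frac{1}{602}$
$\frac{1}{369932 + p{\left(X{\left(1 \right)} \right)}} = \frac{1}{369932 + \frac{1}{602}} = \frac{1}{\frac{222699065}{602}} = \frac{602}{222699065}$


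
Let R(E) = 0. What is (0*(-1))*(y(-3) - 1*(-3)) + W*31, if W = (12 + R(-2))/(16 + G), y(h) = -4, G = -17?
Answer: -372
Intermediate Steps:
W = -12 (W = (12 + 0)/(16 - 17) = 12/(-1) = 12*(-1) = -12)
(0*(-1))*(y(-3) - 1*(-3)) + W*31 = (0*(-1))*(-4 - 1*(-3)) - 12*31 = 0*(-4 + 3) - 372 = 0*(-1) - 372 = 0 - 372 = -372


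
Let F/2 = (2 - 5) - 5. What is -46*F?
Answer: 736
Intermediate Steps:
F = -16 (F = 2*((2 - 5) - 5) = 2*(-3 - 5) = 2*(-8) = -16)
-46*F = -46*(-16) = 736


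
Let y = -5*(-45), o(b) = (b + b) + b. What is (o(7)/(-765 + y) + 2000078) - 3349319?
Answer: -242863387/180 ≈ -1.3492e+6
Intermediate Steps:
o(b) = 3*b (o(b) = 2*b + b = 3*b)
y = 225
(o(7)/(-765 + y) + 2000078) - 3349319 = ((3*7)/(-765 + 225) + 2000078) - 3349319 = (21/(-540) + 2000078) - 3349319 = (-1/540*21 + 2000078) - 3349319 = (-7/180 + 2000078) - 3349319 = 360014033/180 - 3349319 = -242863387/180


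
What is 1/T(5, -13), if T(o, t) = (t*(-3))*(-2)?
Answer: -1/78 ≈ -0.012821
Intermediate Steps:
T(o, t) = 6*t (T(o, t) = -3*t*(-2) = 6*t)
1/T(5, -13) = 1/(6*(-13)) = 1/(-78) = -1/78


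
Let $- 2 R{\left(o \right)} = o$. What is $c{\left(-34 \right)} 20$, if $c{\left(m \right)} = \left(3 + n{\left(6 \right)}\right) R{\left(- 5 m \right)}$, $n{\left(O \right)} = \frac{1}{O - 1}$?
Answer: $-5440$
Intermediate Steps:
$R{\left(o \right)} = - \frac{o}{2}$
$n{\left(O \right)} = \frac{1}{-1 + O}$
$c{\left(m \right)} = 8 m$ ($c{\left(m \right)} = \left(3 + \frac{1}{-1 + 6}\right) \left(- \frac{\left(-5\right) m}{2}\right) = \left(3 + \frac{1}{5}\right) \frac{5 m}{2} = \frac{16 \frac{5 m}{2}}{5} = 8 m$)
$c{\left(-34 \right)} 20 = 8 \left(-34\right) 20 = \left(-272\right) 20 = -5440$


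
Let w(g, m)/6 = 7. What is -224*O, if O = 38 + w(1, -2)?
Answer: -17920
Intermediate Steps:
w(g, m) = 42 (w(g, m) = 6*7 = 42)
O = 80 (O = 38 + 42 = 80)
-224*O = -224*80 = -17920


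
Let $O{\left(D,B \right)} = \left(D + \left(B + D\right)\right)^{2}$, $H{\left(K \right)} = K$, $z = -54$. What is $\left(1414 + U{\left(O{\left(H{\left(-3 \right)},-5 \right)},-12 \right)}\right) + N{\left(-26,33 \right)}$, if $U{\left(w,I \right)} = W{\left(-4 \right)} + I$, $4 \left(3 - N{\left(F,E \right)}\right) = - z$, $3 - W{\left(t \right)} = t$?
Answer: $\frac{2797}{2} \approx 1398.5$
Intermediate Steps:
$W{\left(t \right)} = 3 - t$
$O{\left(D,B \right)} = \left(B + 2 D\right)^{2}$
$N{\left(F,E \right)} = - \frac{21}{2}$ ($N{\left(F,E \right)} = 3 - \frac{\left(-1\right) \left(-54\right)}{4} = 3 - \frac{27}{2} = - \frac{21}{2}$)
$U{\left(w,I \right)} = 7 + I$ ($U{\left(w,I \right)} = \left(3 - -4\right) + I = \left(3 + 4\right) + I = 7 + I$)
$\left(1414 + U{\left(O{\left(H{\left(-3 \right)},-5 \right)},-12 \right)}\right) + N{\left(-26,33 \right)} = \left(1414 + \left(7 - 12\right)\right) - \frac{21}{2} = \left(1414 - 5\right) - \frac{21}{2} = 1409 - \frac{21}{2} = \frac{2797}{2}$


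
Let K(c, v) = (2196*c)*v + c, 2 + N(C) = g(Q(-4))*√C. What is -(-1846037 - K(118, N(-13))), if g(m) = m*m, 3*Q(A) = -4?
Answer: 1327899 + 460672*I*√13 ≈ 1.3279e+6 + 1.661e+6*I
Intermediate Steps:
Q(A) = -4/3 (Q(A) = (⅓)*(-4) = -4/3)
g(m) = m²
N(C) = -2 + 16*√C/9 (N(C) = -2 + (-4/3)²*√C = -2 + 16*√C/9)
K(c, v) = c + 2196*c*v (K(c, v) = 2196*c*v + c = c + 2196*c*v)
-(-1846037 - K(118, N(-13))) = -(-1846037 - 118*(1 + 2196*(-2 + 16*√(-13)/9))) = -(-1846037 - 118*(1 + 2196*(-2 + 16*(I*√13)/9))) = -(-1846037 - 118*(1 + 2196*(-2 + 16*I*√13/9))) = -(-1846037 - 118*(1 + (-4392 + 3904*I*√13))) = -(-1846037 - 118*(-4391 + 3904*I*√13)) = -(-1846037 - (-518138 + 460672*I*√13)) = -(-1846037 + (518138 - 460672*I*√13)) = -(-1327899 - 460672*I*√13) = 1327899 + 460672*I*√13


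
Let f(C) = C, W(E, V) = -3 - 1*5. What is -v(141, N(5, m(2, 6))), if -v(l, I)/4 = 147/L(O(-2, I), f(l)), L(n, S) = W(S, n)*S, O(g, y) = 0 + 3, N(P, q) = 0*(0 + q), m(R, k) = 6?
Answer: -49/94 ≈ -0.52128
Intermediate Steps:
N(P, q) = 0 (N(P, q) = 0*q = 0)
W(E, V) = -8 (W(E, V) = -3 - 5 = -8)
O(g, y) = 3
L(n, S) = -8*S
v(l, I) = 147/(2*l) (v(l, I) = -588/((-8*l)) = -588*(-1/(8*l)) = -(-147)/(2*l) = 147/(2*l))
-v(141, N(5, m(2, 6))) = -147/(2*141) = -1*49/94 = -49/94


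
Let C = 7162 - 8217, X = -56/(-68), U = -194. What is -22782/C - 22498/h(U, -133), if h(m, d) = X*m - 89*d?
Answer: 588431648/29918745 ≈ 19.668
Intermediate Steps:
X = 14/17 (X = -56*(-1/68) = 14/17 ≈ 0.82353)
h(m, d) = -89*d + 14*m/17 (h(m, d) = 14*m/17 - 89*d = -89*d + 14*m/17)
C = -1055
-22782/C - 22498/h(U, -133) = -22782/(-1055) - 22498/(-89*(-133) + (14/17)*(-194)) = -22782*(-1/1055) - 22498/(11837 - 2716/17) = 22782/1055 - 22498/198513/17 = 22782/1055 - 22498*17/198513 = 22782/1055 - 54638/28359 = 588431648/29918745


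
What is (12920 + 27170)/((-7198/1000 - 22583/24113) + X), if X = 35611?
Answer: 483345085000/429245947313 ≈ 1.1260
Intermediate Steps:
(12920 + 27170)/((-7198/1000 - 22583/24113) + X) = (12920 + 27170)/((-7198/1000 - 22583/24113) + 35611) = 40090/((-7198*1/1000 - 22583*1/24113) + 35611) = 40090/((-3599/500 - 22583/24113) + 35611) = 40090/(-98074187/12056500 + 35611) = 40090/(429245947313/12056500) = 40090*(12056500/429245947313) = 483345085000/429245947313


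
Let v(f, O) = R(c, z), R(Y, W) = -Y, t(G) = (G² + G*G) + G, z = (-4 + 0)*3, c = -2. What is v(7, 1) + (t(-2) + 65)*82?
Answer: 5824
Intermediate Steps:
z = -12 (z = -4*3 = -12)
t(G) = G + 2*G² (t(G) = (G² + G²) + G = 2*G² + G = G + 2*G²)
v(f, O) = 2 (v(f, O) = -1*(-2) = 2)
v(7, 1) + (t(-2) + 65)*82 = 2 + (-2*(1 + 2*(-2)) + 65)*82 = 2 + (-2*(1 - 4) + 65)*82 = 2 + (-2*(-3) + 65)*82 = 2 + (6 + 65)*82 = 2 + 71*82 = 2 + 5822 = 5824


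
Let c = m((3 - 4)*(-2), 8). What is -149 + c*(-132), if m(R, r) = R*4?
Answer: -1205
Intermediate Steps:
m(R, r) = 4*R
c = 8 (c = 4*((3 - 4)*(-2)) = 4*(-1*(-2)) = 4*2 = 8)
-149 + c*(-132) = -149 + 8*(-132) = -149 - 1056 = -1205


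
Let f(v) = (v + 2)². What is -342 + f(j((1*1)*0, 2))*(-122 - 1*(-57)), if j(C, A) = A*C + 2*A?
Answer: -2682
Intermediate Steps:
j(C, A) = 2*A + A*C
f(v) = (2 + v)²
-342 + f(j((1*1)*0, 2))*(-122 - 1*(-57)) = -342 + (2 + 2*(2 + (1*1)*0))²*(-122 - 1*(-57)) = -342 + (2 + 2*(2 + 1*0))²*(-122 + 57) = -342 + (2 + 2*(2 + 0))²*(-65) = -342 + (2 + 2*2)²*(-65) = -342 + (2 + 4)²*(-65) = -342 + 6²*(-65) = -342 + 36*(-65) = -342 - 2340 = -2682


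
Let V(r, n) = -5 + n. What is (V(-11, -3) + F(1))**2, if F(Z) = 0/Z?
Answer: 64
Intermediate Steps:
F(Z) = 0
(V(-11, -3) + F(1))**2 = ((-5 - 3) + 0)**2 = (-8 + 0)**2 = (-8)**2 = 64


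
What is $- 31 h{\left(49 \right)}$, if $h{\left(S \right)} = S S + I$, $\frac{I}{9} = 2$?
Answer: $-74989$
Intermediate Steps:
$I = 18$ ($I = 9 \cdot 2 = 18$)
$h{\left(S \right)} = 18 + S^{2}$ ($h{\left(S \right)} = S S + 18 = S^{2} + 18 = 18 + S^{2}$)
$- 31 h{\left(49 \right)} = - 31 \left(18 + 49^{2}\right) = - 31 \left(18 + 2401\right) = \left(-31\right) 2419 = -74989$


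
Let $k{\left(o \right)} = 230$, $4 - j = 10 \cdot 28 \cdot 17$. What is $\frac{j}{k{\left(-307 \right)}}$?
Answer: $- \frac{2378}{115} \approx -20.678$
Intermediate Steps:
$j = -4756$ ($j = 4 - 10 \cdot 28 \cdot 17 = 4 - 280 \cdot 17 = 4 - 4760 = -4756$)
$\frac{j}{k{\left(-307 \right)}} = - \frac{4756}{230} = \left(-4756\right) \frac{1}{230} = - \frac{2378}{115}$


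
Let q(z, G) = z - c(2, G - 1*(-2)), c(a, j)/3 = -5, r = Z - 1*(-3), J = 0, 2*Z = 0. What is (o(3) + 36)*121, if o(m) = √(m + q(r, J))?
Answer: 4356 + 121*√21 ≈ 4910.5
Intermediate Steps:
Z = 0 (Z = (½)*0 = 0)
r = 3 (r = 0 - 1*(-3) = 0 + 3 = 3)
c(a, j) = -15 (c(a, j) = 3*(-5) = -15)
q(z, G) = 15 + z (q(z, G) = z - 1*(-15) = z + 15 = 15 + z)
o(m) = √(18 + m) (o(m) = √(m + (15 + 3)) = √(m + 18) = √(18 + m))
(o(3) + 36)*121 = (√(18 + 3) + 36)*121 = (√21 + 36)*121 = (36 + √21)*121 = 4356 + 121*√21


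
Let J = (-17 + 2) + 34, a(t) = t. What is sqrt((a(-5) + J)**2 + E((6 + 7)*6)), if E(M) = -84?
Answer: 4*sqrt(7) ≈ 10.583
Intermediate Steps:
J = 19 (J = -15 + 34 = 19)
sqrt((a(-5) + J)**2 + E((6 + 7)*6)) = sqrt((-5 + 19)**2 - 84) = sqrt(14**2 - 84) = sqrt(196 - 84) = sqrt(112) = 4*sqrt(7)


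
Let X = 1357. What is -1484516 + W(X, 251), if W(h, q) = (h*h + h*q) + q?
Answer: 697791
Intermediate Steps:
W(h, q) = q + h**2 + h*q (W(h, q) = (h**2 + h*q) + q = q + h**2 + h*q)
-1484516 + W(X, 251) = -1484516 + (251 + 1357**2 + 1357*251) = -1484516 + (251 + 1841449 + 340607) = -1484516 + 2182307 = 697791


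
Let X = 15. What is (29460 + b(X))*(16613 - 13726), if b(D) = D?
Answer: 85094325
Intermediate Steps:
(29460 + b(X))*(16613 - 13726) = (29460 + 15)*(16613 - 13726) = 29475*2887 = 85094325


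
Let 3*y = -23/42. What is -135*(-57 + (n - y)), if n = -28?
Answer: 160305/14 ≈ 11450.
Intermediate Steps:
y = -23/126 (y = (-23/42)/3 = (-23*1/42)/3 = (⅓)*(-23/42) = -23/126 ≈ -0.18254)
-135*(-57 + (n - y)) = -135*(-57 + (-28 - 1*(-23/126))) = -135*(-57 + (-28 + 23/126)) = -135*(-57 - 3505/126) = -135*(-10687/126) = 160305/14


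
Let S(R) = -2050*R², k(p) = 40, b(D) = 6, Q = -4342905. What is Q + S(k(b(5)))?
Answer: -7622905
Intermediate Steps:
Q + S(k(b(5))) = -4342905 - 2050*40² = -4342905 - 2050*1600 = -4342905 - 3280000 = -7622905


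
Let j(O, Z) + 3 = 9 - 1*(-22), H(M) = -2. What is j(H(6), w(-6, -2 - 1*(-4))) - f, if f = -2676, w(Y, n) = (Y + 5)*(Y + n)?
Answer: 2704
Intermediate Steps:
w(Y, n) = (5 + Y)*(Y + n)
j(O, Z) = 28 (j(O, Z) = -3 + (9 - 1*(-22)) = -3 + (9 + 22) = -3 + 31 = 28)
j(H(6), w(-6, -2 - 1*(-4))) - f = 28 - 1*(-2676) = 28 + 2676 = 2704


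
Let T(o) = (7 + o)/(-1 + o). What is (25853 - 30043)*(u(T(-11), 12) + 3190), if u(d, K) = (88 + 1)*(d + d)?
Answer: -40844120/3 ≈ -1.3615e+7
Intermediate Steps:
T(o) = (7 + o)/(-1 + o)
u(d, K) = 178*d (u(d, K) = 89*(2*d) = 178*d)
(25853 - 30043)*(u(T(-11), 12) + 3190) = (25853 - 30043)*(178*((7 - 11)/(-1 - 11)) + 3190) = -4190*(178*(-4/(-12)) + 3190) = -4190*(178*(-1/12*(-4)) + 3190) = -4190*(178*(1/3) + 3190) = -4190*(178/3 + 3190) = -4190*9748/3 = -40844120/3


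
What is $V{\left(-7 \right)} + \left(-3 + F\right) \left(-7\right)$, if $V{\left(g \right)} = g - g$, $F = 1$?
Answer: $14$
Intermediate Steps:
$V{\left(g \right)} = 0$
$V{\left(-7 \right)} + \left(-3 + F\right) \left(-7\right) = 0 + \left(-3 + 1\right) \left(-7\right) = 0 - -14 = 0 + 14 = 14$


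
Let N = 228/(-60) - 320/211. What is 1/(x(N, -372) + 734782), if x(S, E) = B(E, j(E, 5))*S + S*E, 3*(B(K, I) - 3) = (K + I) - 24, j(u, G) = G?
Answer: 3165/2333987312 ≈ 1.3560e-6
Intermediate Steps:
N = -5609/1055 (N = 228*(-1/60) - 320*1/211 = -19/5 - 320/211 = -5609/1055 ≈ -5.3166)
B(K, I) = -5 + I/3 + K/3 (B(K, I) = 3 + ((K + I) - 24)/3 = 3 + ((I + K) - 24)/3 = 3 + (-24 + I + K)/3 = 3 + (-8 + I/3 + K/3) = -5 + I/3 + K/3)
x(S, E) = E*S + S*(-10/3 + E/3) (x(S, E) = (-5 + (1/3)*5 + E/3)*S + S*E = (-5 + 5/3 + E/3)*S + E*S = (-10/3 + E/3)*S + E*S = S*(-10/3 + E/3) + E*S = E*S + S*(-10/3 + E/3))
1/(x(N, -372) + 734782) = 1/((2/3)*(-5609/1055)*(-5 + 2*(-372)) + 734782) = 1/((2/3)*(-5609/1055)*(-5 - 744) + 734782) = 1/((2/3)*(-5609/1055)*(-749) + 734782) = 1/(8402282/3165 + 734782) = 1/(2333987312/3165) = 3165/2333987312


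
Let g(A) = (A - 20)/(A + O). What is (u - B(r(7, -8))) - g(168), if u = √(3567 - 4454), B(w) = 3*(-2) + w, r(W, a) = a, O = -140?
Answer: 61/7 + I*√887 ≈ 8.7143 + 29.783*I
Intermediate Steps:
g(A) = (-20 + A)/(-140 + A) (g(A) = (A - 20)/(A - 140) = (-20 + A)/(-140 + A))
B(w) = -6 + w
u = I*√887 (u = √(-887) = I*√887 ≈ 29.783*I)
(u - B(r(7, -8))) - g(168) = (I*√887 - (-6 - 8)) - (-20 + 168)/(-140 + 168) = (I*√887 - 1*(-14)) - 148/28 = (I*√887 + 14) - 148/28 = (14 + I*√887) - 1*37/7 = (14 + I*√887) - 37/7 = 61/7 + I*√887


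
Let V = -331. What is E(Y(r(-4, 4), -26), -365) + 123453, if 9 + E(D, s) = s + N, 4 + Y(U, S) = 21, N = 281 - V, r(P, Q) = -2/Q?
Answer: 123691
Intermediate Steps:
N = 612 (N = 281 - 1*(-331) = 281 + 331 = 612)
Y(U, S) = 17 (Y(U, S) = -4 + 21 = 17)
E(D, s) = 603 + s (E(D, s) = -9 + (s + 612) = -9 + (612 + s) = 603 + s)
E(Y(r(-4, 4), -26), -365) + 123453 = (603 - 365) + 123453 = 238 + 123453 = 123691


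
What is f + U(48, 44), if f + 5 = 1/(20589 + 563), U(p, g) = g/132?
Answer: -296125/63456 ≈ -4.6666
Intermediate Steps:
U(p, g) = g/132 (U(p, g) = g*(1/132) = g/132)
f = -105759/21152 (f = -5 + 1/(20589 + 563) = -5 + 1/21152 = -105759/21152 ≈ -5.0000)
f + U(48, 44) = -105759/21152 + (1/132)*44 = -105759/21152 + ⅓ = -296125/63456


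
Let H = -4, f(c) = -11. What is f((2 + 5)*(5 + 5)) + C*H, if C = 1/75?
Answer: -829/75 ≈ -11.053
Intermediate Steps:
C = 1/75 ≈ 0.013333
f((2 + 5)*(5 + 5)) + C*H = -11 + (1/75)*(-4) = -11 - 4/75 = -829/75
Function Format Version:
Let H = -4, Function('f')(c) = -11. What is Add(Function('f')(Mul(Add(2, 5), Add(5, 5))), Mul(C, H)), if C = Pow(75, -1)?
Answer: Rational(-829, 75) ≈ -11.053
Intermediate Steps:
C = Rational(1, 75) ≈ 0.013333
Add(Function('f')(Mul(Add(2, 5), Add(5, 5))), Mul(C, H)) = Add(-11, Mul(Rational(1, 75), -4)) = Add(-11, Rational(-4, 75)) = Rational(-829, 75)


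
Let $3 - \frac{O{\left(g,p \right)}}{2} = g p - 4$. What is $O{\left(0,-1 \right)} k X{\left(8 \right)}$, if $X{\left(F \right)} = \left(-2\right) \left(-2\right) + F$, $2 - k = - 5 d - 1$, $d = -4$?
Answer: $-2856$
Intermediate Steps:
$O{\left(g,p \right)} = 14 - 2 g p$ ($O{\left(g,p \right)} = 6 - 2 \left(g p - 4\right) = 6 - 2 \left(-4 + g p\right) = 6 - \left(-8 + 2 g p\right) = 14 - 2 g p$)
$k = -17$ ($k = 2 - \left(\left(-5\right) \left(-4\right) - 1\right) = 2 - \left(20 - 1\right) = 2 - 19 = -17$)
$X{\left(F \right)} = 4 + F$
$O{\left(0,-1 \right)} k X{\left(8 \right)} = \left(14 - 0 \left(-1\right)\right) \left(-17\right) \left(4 + 8\right) = \left(14 + 0\right) \left(-17\right) 12 = 14 \left(-17\right) 12 = \left(-238\right) 12 = -2856$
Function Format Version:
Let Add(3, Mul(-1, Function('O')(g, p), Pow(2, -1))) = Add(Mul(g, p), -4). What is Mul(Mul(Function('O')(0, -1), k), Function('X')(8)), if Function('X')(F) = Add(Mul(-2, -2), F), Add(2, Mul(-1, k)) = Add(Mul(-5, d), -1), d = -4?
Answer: -2856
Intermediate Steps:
Function('O')(g, p) = Add(14, Mul(-2, g, p)) (Function('O')(g, p) = Add(6, Mul(-2, Add(Mul(g, p), -4))) = Add(6, Mul(-2, Add(-4, Mul(g, p)))) = Add(6, Add(8, Mul(-2, g, p))) = Add(14, Mul(-2, g, p)))
k = -17 (k = Add(2, Mul(-1, Add(Mul(-5, -4), -1))) = Add(2, Mul(-1, Add(20, -1))) = Add(2, Mul(-1, 19)) = Add(2, -19) = -17)
Function('X')(F) = Add(4, F)
Mul(Mul(Function('O')(0, -1), k), Function('X')(8)) = Mul(Mul(Add(14, Mul(-2, 0, -1)), -17), Add(4, 8)) = Mul(Mul(Add(14, 0), -17), 12) = Mul(Mul(14, -17), 12) = Mul(-238, 12) = -2856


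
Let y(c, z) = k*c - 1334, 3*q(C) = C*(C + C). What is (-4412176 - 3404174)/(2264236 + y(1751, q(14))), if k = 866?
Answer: -1302725/629878 ≈ -2.0682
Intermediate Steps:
q(C) = 2*C²/3 (q(C) = (C*(C + C))/3 = (C*(2*C))/3 = (2*C²)/3 = 2*C²/3)
y(c, z) = -1334 + 866*c (y(c, z) = 866*c - 1334 = -1334 + 866*c)
(-4412176 - 3404174)/(2264236 + y(1751, q(14))) = (-4412176 - 3404174)/(2264236 + (-1334 + 866*1751)) = -7816350/(2264236 + (-1334 + 1516366)) = -7816350/(2264236 + 1515032) = -7816350/3779268 = -7816350*1/3779268 = -1302725/629878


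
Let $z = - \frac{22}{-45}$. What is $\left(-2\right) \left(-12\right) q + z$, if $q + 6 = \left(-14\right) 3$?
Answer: $- \frac{51818}{45} \approx -1151.5$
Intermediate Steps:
$q = -48$ ($q = -6 - 42 = -48$)
$z = \frac{22}{45}$ ($z = \left(-22\right) \left(- \frac{1}{45}\right) = \frac{22}{45} \approx 0.48889$)
$\left(-2\right) \left(-12\right) q + z = \left(-2\right) \left(-12\right) \left(-48\right) + \frac{22}{45} = 24 \left(-48\right) + \frac{22}{45} = -1152 + \frac{22}{45} = - \frac{51818}{45}$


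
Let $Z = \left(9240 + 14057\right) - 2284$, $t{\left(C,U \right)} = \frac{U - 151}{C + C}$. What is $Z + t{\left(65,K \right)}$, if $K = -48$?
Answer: $\frac{2731491}{130} \approx 21011.0$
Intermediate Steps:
$t{\left(C,U \right)} = \frac{-151 + U}{2 C}$
$Z = 21013$ ($Z = 23297 - 2284 = 21013$)
$Z + t{\left(65,K \right)} = 21013 + \frac{-151 - 48}{2 \cdot 65} = 21013 + \frac{1}{2} \cdot \frac{1}{65} \left(-199\right) = 21013 - \frac{199}{130} = \frac{2731491}{130}$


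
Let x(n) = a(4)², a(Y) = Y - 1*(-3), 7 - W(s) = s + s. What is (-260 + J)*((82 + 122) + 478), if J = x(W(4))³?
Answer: 80059298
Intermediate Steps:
W(s) = 7 - 2*s (W(s) = 7 - (s + s) = 7 - 2*s)
a(Y) = 3 + Y (a(Y) = Y + 3 = 3 + Y)
x(n) = 49 (x(n) = (3 + 4)² = 7² = 49)
J = 117649 (J = 49³ = 117649)
(-260 + J)*((82 + 122) + 478) = (-260 + 117649)*((82 + 122) + 478) = 117389*(204 + 478) = 117389*682 = 80059298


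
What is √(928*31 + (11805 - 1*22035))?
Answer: √18538 ≈ 136.15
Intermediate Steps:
√(928*31 + (11805 - 1*22035)) = √(28768 + (11805 - 22035)) = √(28768 - 10230) = √18538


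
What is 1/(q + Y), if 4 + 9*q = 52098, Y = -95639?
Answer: -9/808657 ≈ -1.1130e-5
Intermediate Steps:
q = 52094/9 (q = -4/9 + (⅑)*52098 = -4/9 + 17366/3 = 52094/9 ≈ 5788.2)
1/(q + Y) = 1/(52094/9 - 95639) = 1/(-808657/9) = -9/808657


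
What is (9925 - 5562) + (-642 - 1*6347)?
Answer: -2626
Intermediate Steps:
(9925 - 5562) + (-642 - 1*6347) = 4363 + (-642 - 6347) = 4363 - 6989 = -2626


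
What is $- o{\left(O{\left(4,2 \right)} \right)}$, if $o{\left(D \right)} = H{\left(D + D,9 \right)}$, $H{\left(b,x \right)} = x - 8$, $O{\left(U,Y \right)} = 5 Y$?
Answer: $-1$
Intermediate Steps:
$H{\left(b,x \right)} = -8 + x$
$o{\left(D \right)} = 1$ ($o{\left(D \right)} = -8 + 9 = 1$)
$- o{\left(O{\left(4,2 \right)} \right)} = \left(-1\right) 1 = -1$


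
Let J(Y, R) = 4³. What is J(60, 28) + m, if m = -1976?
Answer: -1912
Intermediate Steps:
J(Y, R) = 64
J(60, 28) + m = 64 - 1976 = -1912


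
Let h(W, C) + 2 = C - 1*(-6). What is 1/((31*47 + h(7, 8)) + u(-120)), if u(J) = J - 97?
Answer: 1/1252 ≈ 0.00079872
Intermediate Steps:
h(W, C) = 4 + C (h(W, C) = -2 + (C - 1*(-6)) = -2 + (C + 6) = -2 + (6 + C) = 4 + C)
u(J) = -97 + J
1/((31*47 + h(7, 8)) + u(-120)) = 1/((31*47 + (4 + 8)) + (-97 - 120)) = 1/((1457 + 12) - 217) = 1/(1469 - 217) = 1/1252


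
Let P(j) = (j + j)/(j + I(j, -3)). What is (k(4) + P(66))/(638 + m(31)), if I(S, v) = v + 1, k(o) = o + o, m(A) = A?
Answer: 161/10704 ≈ 0.015041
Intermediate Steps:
k(o) = 2*o
I(S, v) = 1 + v
P(j) = 2*j/(-2 + j) (P(j) = (j + j)/(j + (1 - 3)) = (2*j)/(j - 2) = (2*j)/(-2 + j) = 2*j/(-2 + j))
(k(4) + P(66))/(638 + m(31)) = (2*4 + 2*66/(-2 + 66))/(638 + 31) = (8 + 2*66/64)/669 = (8 + 2*66*(1/64))*(1/669) = (8 + 33/16)*(1/669) = (161/16)*(1/669) = 161/10704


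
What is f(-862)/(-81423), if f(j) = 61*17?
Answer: -1037/81423 ≈ -0.012736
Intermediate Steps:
f(j) = 1037
f(-862)/(-81423) = 1037/(-81423) = 1037*(-1/81423) = -1037/81423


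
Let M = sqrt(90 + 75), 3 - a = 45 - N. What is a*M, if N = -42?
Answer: -84*sqrt(165) ≈ -1079.0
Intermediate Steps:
a = -84 (a = 3 - (45 - 1*(-42)) = 3 - (45 + 42) = 3 - 1*87 = 3 - 87 = -84)
M = sqrt(165) ≈ 12.845
a*M = -84*sqrt(165)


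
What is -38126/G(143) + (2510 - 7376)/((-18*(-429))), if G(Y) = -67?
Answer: 49013825/86229 ≈ 568.42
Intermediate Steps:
-38126/G(143) + (2510 - 7376)/((-18*(-429))) = -38126/(-67) + (2510 - 7376)/((-18*(-429))) = -38126*(-1/67) - 4866/7722 = 38126/67 - 4866*1/7722 = 38126/67 - 811/1287 = 49013825/86229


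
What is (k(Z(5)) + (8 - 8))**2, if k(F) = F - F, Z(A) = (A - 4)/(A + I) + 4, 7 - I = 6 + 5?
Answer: 0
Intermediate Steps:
I = -4 (I = 7 - (6 + 5) = 7 - 1*11 = 7 - 11 = -4)
Z(A) = 5 (Z(A) = (A - 4)/(A - 4) + 4 = (-4 + A)/(-4 + A) + 4 = 1 + 4 = 5)
k(F) = 0
(k(Z(5)) + (8 - 8))**2 = (0 + (8 - 8))**2 = (0 + 0)**2 = 0**2 = 0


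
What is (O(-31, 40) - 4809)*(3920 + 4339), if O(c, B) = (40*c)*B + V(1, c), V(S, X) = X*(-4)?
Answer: -448339815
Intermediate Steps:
V(S, X) = -4*X
O(c, B) = -4*c + 40*B*c (O(c, B) = (40*c)*B - 4*c = 40*B*c - 4*c = -4*c + 40*B*c)
(O(-31, 40) - 4809)*(3920 + 4339) = (4*(-31)*(-1 + 10*40) - 4809)*(3920 + 4339) = (4*(-31)*(-1 + 400) - 4809)*8259 = (4*(-31)*399 - 4809)*8259 = (-49476 - 4809)*8259 = -54285*8259 = -448339815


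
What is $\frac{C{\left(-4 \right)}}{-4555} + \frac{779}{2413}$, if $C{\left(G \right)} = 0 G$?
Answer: $\frac{41}{127} \approx 0.32283$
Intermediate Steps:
$C{\left(G \right)} = 0$
$\frac{C{\left(-4 \right)}}{-4555} + \frac{779}{2413} = \frac{0}{-4555} + \frac{779}{2413} = 0 \left(- \frac{1}{4555}\right) + 779 \cdot \frac{1}{2413} = 0 + \frac{41}{127} = \frac{41}{127}$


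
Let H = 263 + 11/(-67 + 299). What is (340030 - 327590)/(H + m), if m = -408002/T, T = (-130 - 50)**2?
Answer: 2922156000/58831823 ≈ 49.670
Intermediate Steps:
T = 32400 (T = (-180)**2 = 32400)
m = -204001/16200 (m = -408002/32400 = -408002*1/32400 = -204001/16200 ≈ -12.593)
H = 61027/232 (H = 263 + 11/232 = 61027/232 ≈ 263.05)
(340030 - 327590)/(H + m) = (340030 - 327590)/(61027/232 - 204001/16200) = 12440/(58831823/234900) = 12440*(234900/58831823) = 2922156000/58831823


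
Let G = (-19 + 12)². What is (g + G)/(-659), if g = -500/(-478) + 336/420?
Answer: -60761/787505 ≈ -0.077156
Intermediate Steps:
G = 49 (G = (-7)² = 49)
g = 2206/1195 (g = -500*(-1/478) + 336*(1/420) = 250/239 + ⅘ = 2206/1195 ≈ 1.8460)
(g + G)/(-659) = (2206/1195 + 49)/(-659) = (60761/1195)*(-1/659) = -60761/787505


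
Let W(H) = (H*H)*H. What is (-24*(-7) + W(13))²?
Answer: 5593225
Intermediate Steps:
W(H) = H³ (W(H) = H²*H = H³)
(-24*(-7) + W(13))² = (-24*(-7) + 13³)² = (-12*(-14) + 2197)² = (168 + 2197)² = 2365² = 5593225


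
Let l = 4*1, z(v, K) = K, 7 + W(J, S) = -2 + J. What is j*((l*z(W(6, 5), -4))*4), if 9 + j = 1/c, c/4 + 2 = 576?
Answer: 165304/287 ≈ 575.97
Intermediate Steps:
W(J, S) = -9 + J (W(J, S) = -7 + (-2 + J) = -9 + J)
c = 2296 (c = -8 + 4*576 = -8 + 2304 = 2296)
l = 4
j = -20663/2296 (j = -9 + 1/2296 = -20663/2296 ≈ -8.9996)
j*((l*z(W(6, 5), -4))*4) = -20663*4*(-4)*4/2296 = -(-41326)*4/287 = -20663/2296*(-64) = 165304/287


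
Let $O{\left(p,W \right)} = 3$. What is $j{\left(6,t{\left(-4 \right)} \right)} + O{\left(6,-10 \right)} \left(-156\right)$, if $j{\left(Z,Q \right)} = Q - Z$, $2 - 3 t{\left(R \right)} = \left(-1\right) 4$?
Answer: $-472$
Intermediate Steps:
$t{\left(R \right)} = 2$ ($t{\left(R \right)} = \frac{2}{3} - \frac{\left(-1\right) 4}{3} = \frac{2}{3} - - \frac{4}{3} = \frac{2}{3} + \frac{4}{3} = 2$)
$j{\left(6,t{\left(-4 \right)} \right)} + O{\left(6,-10 \right)} \left(-156\right) = \left(2 - 6\right) + 3 \left(-156\right) = \left(2 - 6\right) - 468 = -4 - 468 = -472$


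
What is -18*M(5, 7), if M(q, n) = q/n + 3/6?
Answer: -153/7 ≈ -21.857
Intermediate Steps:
M(q, n) = 1/2 + q/n (M(q, n) = q/n + 3*(1/6) = q/n + 1/2 = 1/2 + q/n)
-18*M(5, 7) = -18*(5 + (1/2)*7)/7 = -18*(5 + 7/2)/7 = -18*17/(7*2) = -18*17/14 = -153/7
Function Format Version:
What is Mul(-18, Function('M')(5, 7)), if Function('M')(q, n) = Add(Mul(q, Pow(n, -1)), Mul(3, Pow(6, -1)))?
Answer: Rational(-153, 7) ≈ -21.857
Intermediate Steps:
Function('M')(q, n) = Add(Rational(1, 2), Mul(q, Pow(n, -1))) (Function('M')(q, n) = Add(Mul(q, Pow(n, -1)), Mul(3, Rational(1, 6))) = Add(Mul(q, Pow(n, -1)), Rational(1, 2)) = Add(Rational(1, 2), Mul(q, Pow(n, -1))))
Mul(-18, Function('M')(5, 7)) = Mul(-18, Mul(Pow(7, -1), Add(5, Mul(Rational(1, 2), 7)))) = Mul(-18, Mul(Rational(1, 7), Add(5, Rational(7, 2)))) = Mul(-18, Mul(Rational(1, 7), Rational(17, 2))) = Mul(-18, Rational(17, 14)) = Rational(-153, 7)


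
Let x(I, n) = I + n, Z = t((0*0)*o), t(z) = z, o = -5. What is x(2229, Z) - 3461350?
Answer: -3459121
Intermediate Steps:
Z = 0 (Z = (0*0)*(-5) = 0*(-5) = 0)
x(2229, Z) - 3461350 = (2229 + 0) - 3461350 = 2229 - 3461350 = -3459121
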